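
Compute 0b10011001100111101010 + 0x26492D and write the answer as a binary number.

0b1011111110001100010111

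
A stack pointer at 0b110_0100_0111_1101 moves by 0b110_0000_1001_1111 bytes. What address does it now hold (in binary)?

0b1100010100011100

Add column by column in base 2, right to left:
  1+1 = 0 carry 1
  0+1+1 = 0 carry 1
  1+1+1 = 1 carry 1
  1+1+1 = 1 carry 1
  1+1+1 = 1 carry 1
  1+0+1 = 0 carry 1
  1+0+1 = 0 carry 1
  0+1+1 = 0 carry 1
  0+0+1 = 1
  0+0 = 0
  1+0 = 1
  0+0 = 0
  0+0 = 0
  1+1 = 0 carry 1
  1+1+1 = 1 carry 1
  final carry 1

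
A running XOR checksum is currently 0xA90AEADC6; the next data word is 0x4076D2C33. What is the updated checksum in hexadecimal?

0xE97C381F5

XOR each hex digit independently (no carries):
  A^4=E, 9^0=9, 0^7=7, A^6=C, E^D=3, A^2=8, D^C=1, C^3=F, 6^3=5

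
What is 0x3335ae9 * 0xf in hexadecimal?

Multiply each base-16 digit by 15, carrying:
  9×15 = 135 → write 7 carry 8
  e×15+8 = 218 → write a carry 13
  a×15+13 = 163 → write 3 carry 10
  5×15+10 = 85 → write 5 carry 5
  3×15+5 = 50 → write 2 carry 3
  3×15+3 = 48 → write 0 carry 3
  3×15+3 = 48 → write 0 carry 3
  remaining carry: 3

0x300253a7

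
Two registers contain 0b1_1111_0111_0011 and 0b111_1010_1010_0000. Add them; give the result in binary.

0b1001101000010011

Add column by column in base 2, right to left:
  1+0 = 1
  1+0 = 1
  0+0 = 0
  0+0 = 0
  1+0 = 1
  1+1 = 0 carry 1
  1+0+1 = 0 carry 1
  0+1+1 = 0 carry 1
  1+0+1 = 0 carry 1
  1+1+1 = 1 carry 1
  1+0+1 = 0 carry 1
  1+1+1 = 1 carry 1
  1+1+1 = 1 carry 1
  0+1+1 = 0 carry 1
  0+1+1 = 0 carry 1
  final carry 1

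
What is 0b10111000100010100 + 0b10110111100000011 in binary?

Add column by column in base 2, right to left:
  0+1 = 1
  0+1 = 1
  1+0 = 1
  0+0 = 0
  1+0 = 1
  0+0 = 0
  0+0 = 0
  0+0 = 0
  1+1 = 0 carry 1
  0+1+1 = 0 carry 1
  0+1+1 = 0 carry 1
  0+1+1 = 0 carry 1
  1+0+1 = 0 carry 1
  1+1+1 = 1 carry 1
  1+1+1 = 1 carry 1
  0+0+1 = 1
  1+1 = 0 carry 1
  final carry 1

0b101110000000010111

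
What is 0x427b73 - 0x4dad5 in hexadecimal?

0x3da09e

Subtract column by column in base 16:
  3-5 → e (borrow)
  7-d-1 → 9 (borrow)
  b-a-1 → 0
  7-d → a (borrow)
  2-4-1 → d (borrow)
  4-0-1 → 3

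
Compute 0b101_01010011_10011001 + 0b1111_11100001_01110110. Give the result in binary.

Add column by column in base 2, right to left:
  1+0 = 1
  0+1 = 1
  0+1 = 1
  1+0 = 1
  1+1 = 0 carry 1
  0+1+1 = 0 carry 1
  0+1+1 = 0 carry 1
  1+0+1 = 0 carry 1
  1+1+1 = 1 carry 1
  1+0+1 = 0 carry 1
  0+0+1 = 1
  0+0 = 0
  1+0 = 1
  0+1 = 1
  1+1 = 0 carry 1
  0+1+1 = 0 carry 1
  1+1+1 = 1 carry 1
  0+1+1 = 0 carry 1
  1+1+1 = 1 carry 1
  0+1+1 = 0 carry 1
  final carry 1

0b101010011010100001111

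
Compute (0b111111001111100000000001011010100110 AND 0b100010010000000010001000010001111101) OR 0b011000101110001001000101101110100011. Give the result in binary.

0b111010101110001001000101111110100111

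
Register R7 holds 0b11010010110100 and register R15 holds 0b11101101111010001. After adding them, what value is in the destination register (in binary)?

Add column by column in base 2, right to left:
  0+1 = 1
  0+0 = 0
  1+0 = 1
  0+0 = 0
  1+1 = 0 carry 1
  1+0+1 = 0 carry 1
  0+1+1 = 0 carry 1
  1+1+1 = 1 carry 1
  0+1+1 = 0 carry 1
  0+1+1 = 0 carry 1
  1+0+1 = 0 carry 1
  0+1+1 = 0 carry 1
  1+1+1 = 1 carry 1
  1+0+1 = 0 carry 1
  0+1+1 = 0 carry 1
  0+1+1 = 0 carry 1
  0+1+1 = 0 carry 1
  final carry 1

0b100001000010000101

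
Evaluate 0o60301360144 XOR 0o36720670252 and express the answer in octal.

XOR each oct digit independently (no carries):
  6^3=5, 0^6=6, 3^7=4, 0^2=2, 1^0=1, 3^6=5, 6^7=1, 0^0=0, 1^2=3, 4^5=1, 4^2=6

0o56421510316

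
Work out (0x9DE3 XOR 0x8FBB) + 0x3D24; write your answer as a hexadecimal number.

0x4F7C

First 0x9DE3 XOR 0x8FBB = 0x1258.
Add column by column in base 16, right to left:
  8+4 = C
  5+2 = 7
  2+D = F
  1+3 = 4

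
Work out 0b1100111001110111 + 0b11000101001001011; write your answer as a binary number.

Add column by column in base 2, right to left:
  1+1 = 0 carry 1
  1+1+1 = 1 carry 1
  1+0+1 = 0 carry 1
  0+1+1 = 0 carry 1
  1+0+1 = 0 carry 1
  1+0+1 = 0 carry 1
  1+1+1 = 1 carry 1
  0+0+1 = 1
  0+0 = 0
  1+1 = 0 carry 1
  1+0+1 = 0 carry 1
  1+1+1 = 1 carry 1
  0+0+1 = 1
  0+0 = 0
  1+0 = 1
  1+1 = 0 carry 1
  0+1+1 = 0 carry 1
  final carry 1

0b100101100011000010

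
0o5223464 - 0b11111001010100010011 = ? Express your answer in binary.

0o5223464 = 0b101010010011100110100 in binary.
Subtract column by column in base 2:
  0-1 → 1 (borrow)
  0-1-1 → 0 (borrow)
  1-0-1 → 0
  0-0 → 0
  1-1 → 0
  1-0 → 1
  0-0 → 0
  0-0 → 0
  1-1 → 0
  1-0 → 1
  1-1 → 0
  0-0 → 0
  0-1 → 1 (borrow)
  1-0-1 → 0
  0-0 → 0
  0-1 → 1 (borrow)
  1-1-1 → 1 (borrow)
  0-1-1 → 0 (borrow)
  1-1-1 → 1 (borrow)
  0-1-1 → 0 (borrow)
  1-0-1 → 0

0b1011001001000100001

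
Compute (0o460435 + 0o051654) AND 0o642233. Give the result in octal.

0o402211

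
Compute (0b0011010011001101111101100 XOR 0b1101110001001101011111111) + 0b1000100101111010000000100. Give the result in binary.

First 0b0011010011001101111101100 XOR 0b1101110001001101011111111 = 0b1110100010000000100010011.
Add column by column in base 2, right to left:
  1+0 = 1
  1+0 = 1
  0+1 = 1
  0+0 = 0
  1+0 = 1
  0+0 = 0
  0+0 = 0
  0+0 = 0
  1+0 = 1
  0+0 = 0
  0+1 = 1
  0+0 = 0
  0+1 = 1
  0+1 = 1
  0+1 = 1
  0+1 = 1
  1+0 = 1
  0+1 = 1
  0+0 = 0
  0+0 = 0
  1+1 = 0 carry 1
  0+0+1 = 1
  1+0 = 1
  1+0 = 1
  1+1 = 0 carry 1
  final carry 1

0b10111000111111010100010111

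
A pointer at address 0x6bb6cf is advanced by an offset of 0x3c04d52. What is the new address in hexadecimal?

0x42c0421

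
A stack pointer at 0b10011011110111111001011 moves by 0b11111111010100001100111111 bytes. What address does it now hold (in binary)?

Add column by column in base 2, right to left:
  1+1 = 0 carry 1
  1+1+1 = 1 carry 1
  0+1+1 = 0 carry 1
  1+1+1 = 1 carry 1
  0+1+1 = 0 carry 1
  0+1+1 = 0 carry 1
  1+0+1 = 0 carry 1
  1+0+1 = 0 carry 1
  1+1+1 = 1 carry 1
  1+1+1 = 1 carry 1
  1+0+1 = 0 carry 1
  1+0+1 = 0 carry 1
  0+0+1 = 1
  1+0 = 1
  1+1 = 0 carry 1
  1+0+1 = 0 carry 1
  1+1+1 = 1 carry 1
  0+0+1 = 1
  1+1 = 0 carry 1
  1+1+1 = 1 carry 1
  0+1+1 = 0 carry 1
  0+1+1 = 0 carry 1
  1+1+1 = 1 carry 1
  0+1+1 = 0 carry 1
  0+1+1 = 0 carry 1
  0+1+1 = 0 carry 1
  final carry 1

0b100010010110011001100001010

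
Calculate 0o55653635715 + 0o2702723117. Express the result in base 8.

Add column by column in base 8, right to left:
  5+7 = 4 carry 1
  1+1+1 = 3
  7+1 = 0 carry 1
  5+3+1 = 1 carry 1
  3+2+1 = 6
  6+7 = 5 carry 1
  3+2+1 = 6
  5+0 = 5
  6+7 = 5 carry 1
  5+2+1 = 0 carry 1
  5+0+1 = 6

0o60556561034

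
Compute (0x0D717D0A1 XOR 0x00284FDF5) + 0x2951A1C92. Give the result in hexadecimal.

0x36AAD49E6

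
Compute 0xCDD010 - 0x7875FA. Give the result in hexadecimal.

Subtract column by column in base 16:
  0-A → 6 (borrow)
  1-F-1 → 1 (borrow)
  0-5-1 → A (borrow)
  D-7-1 → 5
  D-8 → 5
  C-7 → 5

0x555A16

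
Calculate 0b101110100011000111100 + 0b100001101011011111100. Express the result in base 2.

Add column by column in base 2, right to left:
  0+0 = 0
  0+0 = 0
  1+1 = 0 carry 1
  1+1+1 = 1 carry 1
  1+1+1 = 1 carry 1
  1+1+1 = 1 carry 1
  0+1+1 = 0 carry 1
  0+1+1 = 0 carry 1
  0+0+1 = 1
  1+1 = 0 carry 1
  1+1+1 = 1 carry 1
  0+0+1 = 1
  0+1 = 1
  0+0 = 0
  1+1 = 0 carry 1
  0+1+1 = 0 carry 1
  1+0+1 = 0 carry 1
  1+0+1 = 0 carry 1
  1+0+1 = 0 carry 1
  0+0+1 = 1
  1+1 = 0 carry 1
  final carry 1

0b1010000001110100111000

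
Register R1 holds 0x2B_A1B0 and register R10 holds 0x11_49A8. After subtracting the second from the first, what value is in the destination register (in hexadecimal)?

0x1A5808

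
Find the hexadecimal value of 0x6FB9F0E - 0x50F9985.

0x1EC0589

Subtract column by column in base 16:
  E-5 → 9
  0-8 → 8 (borrow)
  F-9-1 → 5
  9-9 → 0
  B-F → C (borrow)
  F-0-1 → E
  6-5 → 1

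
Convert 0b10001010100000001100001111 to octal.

0o212401417

Group the bits in threes: 010 001 010 100 000 001 100 001 111 → 212401417.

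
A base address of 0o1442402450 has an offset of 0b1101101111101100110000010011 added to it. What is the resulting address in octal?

0o3222150473

0b1101101111101100110000010011 = 0o1557546023 in octal.
Add column by column in base 8, right to left:
  0+3 = 3
  5+2 = 7
  4+0 = 4
  2+6 = 0 carry 1
  0+4+1 = 5
  4+5 = 1 carry 1
  2+7+1 = 2 carry 1
  4+5+1 = 2 carry 1
  4+5+1 = 2 carry 1
  1+1+1 = 3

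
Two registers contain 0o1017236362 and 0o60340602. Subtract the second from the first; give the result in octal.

Subtract column by column in base 8:
  2-2 → 0
  6-0 → 6
  3-6 → 5 (borrow)
  6-0-1 → 5
  3-4 → 7 (borrow)
  2-3-1 → 6 (borrow)
  7-0-1 → 6
  1-6 → 3 (borrow)
  0-0-1 → 7 (borrow)
  1-0-1 → 0

0o736675560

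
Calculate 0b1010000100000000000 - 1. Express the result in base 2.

The trailing 11 digits are 0, so subtracting 1 borrows through: they become 1 and the next digit up decrements.

0b1010000011111111111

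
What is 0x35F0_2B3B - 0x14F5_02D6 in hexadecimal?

Subtract column by column in base 16:
  B-6 → 5
  3-D → 6 (borrow)
  B-2-1 → 8
  2-0 → 2
  0-5 → B (borrow)
  F-F-1 → F (borrow)
  5-4-1 → 0
  3-1 → 2

0x20FB2865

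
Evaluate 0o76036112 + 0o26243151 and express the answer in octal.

0o124301263

Add column by column in base 8, right to left:
  2+1 = 3
  1+5 = 6
  1+1 = 2
  6+3 = 1 carry 1
  3+4+1 = 0 carry 1
  0+2+1 = 3
  6+6 = 4 carry 1
  7+2+1 = 2 carry 1
  final carry 1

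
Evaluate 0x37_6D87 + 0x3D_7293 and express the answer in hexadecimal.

0x74E01A

Add column by column in base 16, right to left:
  7+3 = A
  8+9 = 1 carry 1
  D+2+1 = 0 carry 1
  6+7+1 = E
  7+D = 4 carry 1
  3+3+1 = 7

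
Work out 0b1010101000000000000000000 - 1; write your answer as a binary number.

0b1010100111111111111111111

The trailing 18 digits are 0, so subtracting 1 borrows through: they become 1 and the next digit up decrements.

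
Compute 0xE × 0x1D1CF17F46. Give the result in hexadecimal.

0x1979534F5D4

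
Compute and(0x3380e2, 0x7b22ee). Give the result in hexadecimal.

0x3300e2

AND each hex digit independently (no carries):
  3&7=3, 3&b=3, 8&2=0, 0&2=0, e&e=e, 2&e=2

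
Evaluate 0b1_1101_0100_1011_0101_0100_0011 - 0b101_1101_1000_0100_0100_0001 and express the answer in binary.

0b1011101110011000100000010

Subtract column by column in base 2:
  1-1 → 0
  1-0 → 1
  0-0 → 0
  0-0 → 0
  0-0 → 0
  0-0 → 0
  1-1 → 0
  0-0 → 0
  1-0 → 1
  0-0 → 0
  1-1 → 0
  0-0 → 0
  1-0 → 1
  1-0 → 1
  0-0 → 0
  1-1 → 0
  0-1 → 1 (borrow)
  0-0-1 → 1 (borrow)
  1-1-1 → 1 (borrow)
  0-1-1 → 0 (borrow)
  1-1-1 → 1 (borrow)
  0-0-1 → 1 (borrow)
  1-1-1 → 1 (borrow)
  1-0-1 → 0
  1-0 → 1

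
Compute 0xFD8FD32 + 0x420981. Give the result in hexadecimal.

0x101B06B3

Add column by column in base 16, right to left:
  2+1 = 3
  3+8 = B
  D+9 = 6 carry 1
  F+0+1 = 0 carry 1
  8+2+1 = B
  D+4 = 1 carry 1
  F+0+1 = 0 carry 1
  final carry 1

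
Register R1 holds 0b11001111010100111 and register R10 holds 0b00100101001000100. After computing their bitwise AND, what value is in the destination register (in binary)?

0b00000101000000100

AND bit by bit (1 only where both bits are 1):
  11001111010100111
& 00100101001000100
= 00000101000000100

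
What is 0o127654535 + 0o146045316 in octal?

0o275722053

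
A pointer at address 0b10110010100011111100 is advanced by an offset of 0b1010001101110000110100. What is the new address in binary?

Add column by column in base 2, right to left:
  0+0 = 0
  0+0 = 0
  1+1 = 0 carry 1
  1+0+1 = 0 carry 1
  1+1+1 = 1 carry 1
  1+1+1 = 1 carry 1
  1+0+1 = 0 carry 1
  1+0+1 = 0 carry 1
  0+0+1 = 1
  0+0 = 0
  0+1 = 1
  1+1 = 0 carry 1
  0+1+1 = 0 carry 1
  1+0+1 = 0 carry 1
  0+1+1 = 0 carry 1
  0+1+1 = 0 carry 1
  1+0+1 = 0 carry 1
  1+0+1 = 0 carry 1
  0+0+1 = 1
  1+1 = 0 carry 1
  0+0+1 = 1
  0+1 = 1

0b1101000000010100110000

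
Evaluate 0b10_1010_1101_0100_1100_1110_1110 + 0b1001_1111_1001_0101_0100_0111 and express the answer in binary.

Add column by column in base 2, right to left:
  0+1 = 1
  1+1 = 0 carry 1
  1+1+1 = 1 carry 1
  1+0+1 = 0 carry 1
  0+0+1 = 1
  1+0 = 1
  1+1 = 0 carry 1
  1+0+1 = 0 carry 1
  0+1+1 = 0 carry 1
  0+0+1 = 1
  1+1 = 0 carry 1
  1+0+1 = 0 carry 1
  0+1+1 = 0 carry 1
  0+0+1 = 1
  1+0 = 1
  0+1 = 1
  1+1 = 0 carry 1
  0+1+1 = 0 carry 1
  1+1+1 = 1 carry 1
  1+1+1 = 1 carry 1
  0+1+1 = 0 carry 1
  1+0+1 = 0 carry 1
  0+0+1 = 1
  1+1 = 0 carry 1
  0+0+1 = 1
  1+0 = 1

0b11010011001110001000110101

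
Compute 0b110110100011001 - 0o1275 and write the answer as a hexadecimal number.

0b110110100011001 = 0x6D19 in hexadecimal.
0o1275 = 0x2BD in hexadecimal.
Subtract column by column in base 16:
  9-D → C (borrow)
  1-B-1 → 5 (borrow)
  D-2-1 → A
  6-0 → 6

0x6A5C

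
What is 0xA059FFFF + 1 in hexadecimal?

The trailing 4 digits are F (max in base 16), so adding 1 cascades: they roll to 0 and the next digit up increments.

0xA05A0000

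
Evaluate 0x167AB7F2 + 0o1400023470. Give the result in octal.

0o4236557452

0x167AB7F2 = 0o2636533762 in octal.
Add column by column in base 8, right to left:
  2+0 = 2
  6+7 = 5 carry 1
  7+4+1 = 4 carry 1
  3+3+1 = 7
  3+2 = 5
  5+0 = 5
  6+0 = 6
  3+0 = 3
  6+4 = 2 carry 1
  2+1+1 = 4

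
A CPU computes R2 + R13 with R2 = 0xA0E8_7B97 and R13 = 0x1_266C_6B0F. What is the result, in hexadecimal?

0x1C754E6A6

Add column by column in base 16, right to left:
  7+F = 6 carry 1
  9+0+1 = A
  B+B = 6 carry 1
  7+6+1 = E
  8+C = 4 carry 1
  E+6+1 = 5 carry 1
  0+6+1 = 7
  A+2 = C
  0+1 = 1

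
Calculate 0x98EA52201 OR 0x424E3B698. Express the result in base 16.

0xDAEE7B699

OR each hex digit independently (no carries):
  9|4=D, 8|2=A, E|4=E, A|E=E, 5|3=7, 2|B=B, 2|6=6, 0|9=9, 1|8=9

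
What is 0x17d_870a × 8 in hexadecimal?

Multiply each base-16 digit by 8, carrying:
  a×8 = 80 → write 0 carry 5
  0×8+5 = 5 → write 5
  7×8 = 56 → write 8 carry 3
  8×8+3 = 67 → write 3 carry 4
  d×8+4 = 108 → write c carry 6
  7×8+6 = 62 → write e carry 3
  1×8+3 = 11 → write b

0xbec3850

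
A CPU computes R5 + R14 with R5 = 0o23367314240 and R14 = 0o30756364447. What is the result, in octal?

0o54345700707

Add column by column in base 8, right to left:
  0+7 = 7
  4+4 = 0 carry 1
  2+4+1 = 7
  4+4 = 0 carry 1
  1+6+1 = 0 carry 1
  3+3+1 = 7
  7+6 = 5 carry 1
  6+5+1 = 4 carry 1
  3+7+1 = 3 carry 1
  3+0+1 = 4
  2+3 = 5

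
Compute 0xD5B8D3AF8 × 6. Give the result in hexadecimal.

0x50254F61D0

Multiply each base-16 digit by 6, carrying:
  8×6 = 48 → write 0 carry 3
  F×6+3 = 93 → write D carry 5
  A×6+5 = 65 → write 1 carry 4
  3×6+4 = 22 → write 6 carry 1
  D×6+1 = 79 → write F carry 4
  8×6+4 = 52 → write 4 carry 3
  B×6+3 = 69 → write 5 carry 4
  5×6+4 = 34 → write 2 carry 2
  D×6+2 = 80 → write 0 carry 5
  remaining carry: 5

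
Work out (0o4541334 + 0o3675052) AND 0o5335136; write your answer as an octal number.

Add column by column in base 8, right to left:
  4+2 = 6
  3+5 = 0 carry 1
  3+0+1 = 4
  1+5 = 6
  4+7 = 3 carry 1
  5+6+1 = 4 carry 1
  4+3+1 = 0 carry 1
  final carry 1
Sum = 0o10436406; now AND with 0o5335136:
  1&0=0, 0&5=0, 4&3=0, 3&3=3, 6&5=4, 4&1=0, 0&3=0, 6&6=6

0o34006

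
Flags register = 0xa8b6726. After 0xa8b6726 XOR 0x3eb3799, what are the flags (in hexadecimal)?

0x96050bf

XOR each hex digit independently (no carries):
  a^3=9, 8^e=6, b^b=0, 6^3=5, 7^7=0, 2^9=b, 6^9=f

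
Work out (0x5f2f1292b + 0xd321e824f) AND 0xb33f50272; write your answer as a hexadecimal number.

Add column by column in base 16, right to left:
  b+f = a carry 1
  2+4+1 = 7
  9+2 = b
  2+8 = a
  1+e = f
  f+1 = 0 carry 1
  2+2+1 = 5
  f+3 = 2 carry 1
  5+d+1 = 3 carry 1
  final carry 1
Sum = 0x13250fab7a; now AND with 0xb33f50272:
  1&0=0, 3&b=3, 2&3=2, 5&3=1, 0&f=0, f&5=5, a&0=0, b&2=2, 7&7=7, a&2=2

0x321050272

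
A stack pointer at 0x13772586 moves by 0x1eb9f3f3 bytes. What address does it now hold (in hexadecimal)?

0x32311979

Add column by column in base 16, right to left:
  6+3 = 9
  8+f = 7 carry 1
  5+3+1 = 9
  2+f = 1 carry 1
  7+9+1 = 1 carry 1
  7+b+1 = 3 carry 1
  3+e+1 = 2 carry 1
  1+1+1 = 3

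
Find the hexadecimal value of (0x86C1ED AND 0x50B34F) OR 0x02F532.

0x2F57F

0x86C1ED AND 0x50B34F = 0x00814D.
Then OR with 0x02F532.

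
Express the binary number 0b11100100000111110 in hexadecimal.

Group the bits into nibbles: 0001 1100 1000 0011 1110 → 1C83E.

0x1C83E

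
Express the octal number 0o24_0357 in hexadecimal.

Each octal digit is 3 bits: 2=010 4=100 0=000 3=011 5=101 7=111.
Group the bits into nibbles: 0001 0100 0000 1110 1111 → 140EF.

0x140EF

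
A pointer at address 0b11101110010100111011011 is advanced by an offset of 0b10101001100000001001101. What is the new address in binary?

0b110010111110101000101000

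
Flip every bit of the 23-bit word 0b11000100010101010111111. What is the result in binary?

Invert each bit: 11000100010101010111111 → 00111011101010101000000.

0b00111011101010101000000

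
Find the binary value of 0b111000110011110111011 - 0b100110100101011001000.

0b10010001110011110011

Subtract column by column in base 2:
  1-0 → 1
  1-0 → 1
  0-0 → 0
  1-1 → 0
  1-0 → 1
  1-0 → 1
  0-1 → 1 (borrow)
  1-1-1 → 1 (borrow)
  1-0-1 → 0
  1-1 → 0
  1-0 → 1
  0-1 → 1 (borrow)
  0-0-1 → 1 (borrow)
  1-0-1 → 0
  1-1 → 0
  0-0 → 0
  0-1 → 1 (borrow)
  0-1-1 → 0 (borrow)
  1-0-1 → 0
  1-0 → 1
  1-1 → 0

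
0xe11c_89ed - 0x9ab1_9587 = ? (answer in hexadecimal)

0x466af466

Subtract column by column in base 16:
  d-7 → 6
  e-8 → 6
  9-5 → 4
  8-9 → f (borrow)
  c-1-1 → a
  1-b → 6 (borrow)
  1-a-1 → 6 (borrow)
  e-9-1 → 4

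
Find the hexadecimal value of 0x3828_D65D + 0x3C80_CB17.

0x74A9A174

Add column by column in base 16, right to left:
  D+7 = 4 carry 1
  5+1+1 = 7
  6+B = 1 carry 1
  D+C+1 = A carry 1
  8+0+1 = 9
  2+8 = A
  8+C = 4 carry 1
  3+3+1 = 7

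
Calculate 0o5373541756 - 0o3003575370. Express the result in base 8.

0o2367744366

Subtract column by column in base 8:
  6-0 → 6
  5-7 → 6 (borrow)
  7-3-1 → 3
  1-5 → 4 (borrow)
  4-7-1 → 4 (borrow)
  5-5-1 → 7 (borrow)
  3-3-1 → 7 (borrow)
  7-0-1 → 6
  3-0 → 3
  5-3 → 2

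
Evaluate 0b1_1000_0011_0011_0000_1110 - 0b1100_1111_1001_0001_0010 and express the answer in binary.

0b10110011100111111100

Subtract column by column in base 2:
  0-0 → 0
  1-1 → 0
  1-0 → 1
  1-0 → 1
  0-1 → 1 (borrow)
  0-0-1 → 1 (borrow)
  0-0-1 → 1 (borrow)
  0-0-1 → 1 (borrow)
  1-1-1 → 1 (borrow)
  1-0-1 → 0
  0-0 → 0
  0-1 → 1 (borrow)
  1-1-1 → 1 (borrow)
  1-1-1 → 1 (borrow)
  0-1-1 → 0 (borrow)
  0-1-1 → 0 (borrow)
  0-0-1 → 1 (borrow)
  0-0-1 → 1 (borrow)
  0-1-1 → 0 (borrow)
  1-1-1 → 1 (borrow)
  1-0-1 → 0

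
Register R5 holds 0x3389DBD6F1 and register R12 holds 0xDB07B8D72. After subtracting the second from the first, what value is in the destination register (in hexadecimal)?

0x25D960497F

Subtract column by column in base 16:
  1-2 → F (borrow)
  F-7-1 → 7
  6-D → 9 (borrow)
  D-8-1 → 4
  B-B → 0
  D-7 → 6
  9-0 → 9
  8-B → D (borrow)
  3-D-1 → 5 (borrow)
  3-0-1 → 2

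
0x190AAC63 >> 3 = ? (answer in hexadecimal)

0x321558C

3 bits is not a whole number of base-16 digits; in binary: 11001000010101010110001100011 >> 3 = 11001000010101010110001100.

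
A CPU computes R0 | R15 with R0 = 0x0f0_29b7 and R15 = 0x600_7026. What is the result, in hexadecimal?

0x6f079b7

OR each hex digit independently (no carries):
  0|6=6, f|0=f, 0|0=0, 2|7=7, 9|0=9, b|2=b, 7|6=7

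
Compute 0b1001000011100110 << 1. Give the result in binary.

Left shift by 1: append 1 zero bit.

0b10010000111001100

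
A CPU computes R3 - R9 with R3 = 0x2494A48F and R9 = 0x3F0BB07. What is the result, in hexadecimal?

Subtract column by column in base 16:
  F-7 → 8
  8-0 → 8
  4-B → 9 (borrow)
  A-B-1 → E (borrow)
  4-0-1 → 3
  9-F → A (borrow)
  4-3-1 → 0
  2-0 → 2

0x20A3E988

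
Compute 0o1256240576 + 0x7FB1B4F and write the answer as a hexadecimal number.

0x12B45CCD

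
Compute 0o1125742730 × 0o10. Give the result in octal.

0o11257427300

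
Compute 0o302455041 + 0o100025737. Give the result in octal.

Add column by column in base 8, right to left:
  1+7 = 0 carry 1
  4+3+1 = 0 carry 1
  0+7+1 = 0 carry 1
  5+5+1 = 3 carry 1
  5+2+1 = 0 carry 1
  4+0+1 = 5
  2+0 = 2
  0+0 = 0
  3+1 = 4

0o402503000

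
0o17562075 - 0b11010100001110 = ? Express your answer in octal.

0b11010100001110 = 0o32416 in octal.
Subtract column by column in base 8:
  5-6 → 7 (borrow)
  7-1-1 → 5
  0-4 → 4 (borrow)
  2-2-1 → 7 (borrow)
  6-3-1 → 2
  5-0 → 5
  7-0 → 7
  1-0 → 1

0o17527457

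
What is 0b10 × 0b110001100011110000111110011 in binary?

0b1100011000111100001111100110

Multiply each base-2 digit by 2, carrying:
  1×2 = 2 → write 0 carry 1
  1×2+1 = 3 → write 1 carry 1
  0×2+1 = 1 → write 1
  0×2 = 0 → write 0
  1×2 = 2 → write 0 carry 1
  1×2+1 = 3 → write 1 carry 1
  1×2+1 = 3 → write 1 carry 1
  1×2+1 = 3 → write 1 carry 1
  1×2+1 = 3 → write 1 carry 1
  0×2+1 = 1 → write 1
  0×2 = 0 → write 0
  0×2 = 0 → write 0
  0×2 = 0 → write 0
  1×2 = 2 → write 0 carry 1
  1×2+1 = 3 → write 1 carry 1
  1×2+1 = 3 → write 1 carry 1
  1×2+1 = 3 → write 1 carry 1
  0×2+1 = 1 → write 1
  0×2 = 0 → write 0
  0×2 = 0 → write 0
  1×2 = 2 → write 0 carry 1
  1×2+1 = 3 → write 1 carry 1
  0×2+1 = 1 → write 1
  0×2 = 0 → write 0
  0×2 = 0 → write 0
  1×2 = 2 → write 0 carry 1
  1×2+1 = 3 → write 1 carry 1
  remaining carry: 1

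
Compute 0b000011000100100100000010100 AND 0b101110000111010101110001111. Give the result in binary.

AND bit by bit (1 only where both bits are 1):
  000011000100100100000010100
& 101110000111010101110001111
= 000010000100000100000000100

0b000010000100000100000000100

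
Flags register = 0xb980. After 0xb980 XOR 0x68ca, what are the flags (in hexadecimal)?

0xd14a

XOR each hex digit independently (no carries):
  b^6=d, 9^8=1, 8^c=4, 0^a=a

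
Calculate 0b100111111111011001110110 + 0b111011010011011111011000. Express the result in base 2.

Add column by column in base 2, right to left:
  0+0 = 0
  1+0 = 1
  1+0 = 1
  0+1 = 1
  1+1 = 0 carry 1
  1+0+1 = 0 carry 1
  1+1+1 = 1 carry 1
  0+1+1 = 0 carry 1
  0+1+1 = 0 carry 1
  1+1+1 = 1 carry 1
  1+1+1 = 1 carry 1
  0+0+1 = 1
  1+1 = 0 carry 1
  1+1+1 = 1 carry 1
  1+0+1 = 0 carry 1
  1+0+1 = 0 carry 1
  1+1+1 = 1 carry 1
  1+0+1 = 0 carry 1
  1+1+1 = 1 carry 1
  1+1+1 = 1 carry 1
  1+0+1 = 0 carry 1
  0+1+1 = 0 carry 1
  0+1+1 = 0 carry 1
  1+1+1 = 1 carry 1
  final carry 1

0b1100011010010111001001110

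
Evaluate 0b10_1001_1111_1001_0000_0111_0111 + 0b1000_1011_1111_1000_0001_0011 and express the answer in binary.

0b11001010111000100010001010

Add column by column in base 2, right to left:
  1+1 = 0 carry 1
  1+1+1 = 1 carry 1
  1+0+1 = 0 carry 1
  0+0+1 = 1
  1+1 = 0 carry 1
  1+0+1 = 0 carry 1
  1+0+1 = 0 carry 1
  0+0+1 = 1
  0+0 = 0
  0+0 = 0
  0+0 = 0
  0+1 = 1
  1+1 = 0 carry 1
  0+1+1 = 0 carry 1
  0+1+1 = 0 carry 1
  1+1+1 = 1 carry 1
  1+1+1 = 1 carry 1
  1+1+1 = 1 carry 1
  1+0+1 = 0 carry 1
  1+1+1 = 1 carry 1
  1+0+1 = 0 carry 1
  0+0+1 = 1
  0+0 = 0
  1+1 = 0 carry 1
  0+0+1 = 1
  1+0 = 1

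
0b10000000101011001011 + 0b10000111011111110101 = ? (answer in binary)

0b100001000001011000000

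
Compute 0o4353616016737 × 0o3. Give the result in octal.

0o15303252054635

Multiply each base-8 digit by 3, carrying:
  7×3 = 21 → write 5 carry 2
  3×3+2 = 11 → write 3 carry 1
  7×3+1 = 22 → write 6 carry 2
  6×3+2 = 20 → write 4 carry 2
  1×3+2 = 5 → write 5
  0×3 = 0 → write 0
  6×3 = 18 → write 2 carry 2
  1×3+2 = 5 → write 5
  6×3 = 18 → write 2 carry 2
  3×3+2 = 11 → write 3 carry 1
  5×3+1 = 16 → write 0 carry 2
  3×3+2 = 11 → write 3 carry 1
  4×3+1 = 13 → write 5 carry 1
  remaining carry: 1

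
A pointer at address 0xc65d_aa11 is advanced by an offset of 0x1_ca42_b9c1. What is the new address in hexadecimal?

0x290a063d2

Add column by column in base 16, right to left:
  1+1 = 2
  1+c = d
  a+9 = 3 carry 1
  a+b+1 = 6 carry 1
  d+2+1 = 0 carry 1
  5+4+1 = a
  6+a = 0 carry 1
  c+c+1 = 9 carry 1
  0+1+1 = 2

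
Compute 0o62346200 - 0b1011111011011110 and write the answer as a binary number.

0o62346200 = 0b110010011100110010000000 in binary.
Subtract column by column in base 2:
  0-0 → 0
  0-1 → 1 (borrow)
  0-1-1 → 0 (borrow)
  0-1-1 → 0 (borrow)
  0-1-1 → 0 (borrow)
  0-0-1 → 1 (borrow)
  0-1-1 → 0 (borrow)
  1-1-1 → 1 (borrow)
  0-0-1 → 1 (borrow)
  0-1-1 → 0 (borrow)
  1-1-1 → 1 (borrow)
  1-1-1 → 1 (borrow)
  0-1-1 → 0 (borrow)
  0-1-1 → 0 (borrow)
  1-0-1 → 0
  1-1 → 0
  1-0 → 1
  0-0 → 0
  0-0 → 0
  1-0 → 1
  0-0 → 0
  0-0 → 0
  1-0 → 1
  1-0 → 1

0b110010010000110110100010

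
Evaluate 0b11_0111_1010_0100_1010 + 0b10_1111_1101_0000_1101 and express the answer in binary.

Add column by column in base 2, right to left:
  0+1 = 1
  1+0 = 1
  0+1 = 1
  1+1 = 0 carry 1
  0+0+1 = 1
  0+0 = 0
  1+0 = 1
  0+0 = 0
  0+1 = 1
  1+0 = 1
  0+1 = 1
  1+1 = 0 carry 1
  1+1+1 = 1 carry 1
  1+1+1 = 1 carry 1
  1+1+1 = 1 carry 1
  0+1+1 = 0 carry 1
  1+0+1 = 0 carry 1
  1+1+1 = 1 carry 1
  final carry 1

0b1100111011101010111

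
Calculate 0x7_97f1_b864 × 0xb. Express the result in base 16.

Multiply each base-16 digit by 11, carrying:
  4×11 = 44 → write c carry 2
  6×11+2 = 68 → write 4 carry 4
  8×11+4 = 92 → write c carry 5
  b×11+5 = 126 → write e carry 7
  1×11+7 = 18 → write 2 carry 1
  f×11+1 = 166 → write 6 carry 10
  7×11+10 = 87 → write 7 carry 5
  9×11+5 = 104 → write 8 carry 6
  7×11+6 = 83 → write 3 carry 5
  remaining carry: 5

0x538762ec4c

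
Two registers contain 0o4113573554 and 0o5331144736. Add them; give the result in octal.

Add column by column in base 8, right to left:
  4+6 = 2 carry 1
  5+3+1 = 1 carry 1
  5+7+1 = 5 carry 1
  3+4+1 = 0 carry 1
  7+4+1 = 4 carry 1
  5+1+1 = 7
  3+1 = 4
  1+3 = 4
  1+3 = 4
  4+5 = 1 carry 1
  final carry 1

0o11444740512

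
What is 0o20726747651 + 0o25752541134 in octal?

0o46701511005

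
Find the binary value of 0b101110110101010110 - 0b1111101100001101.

0b11111001001001001

Subtract column by column in base 2:
  0-1 → 1 (borrow)
  1-0-1 → 0
  1-1 → 0
  0-1 → 1 (borrow)
  1-0-1 → 0
  0-0 → 0
  1-0 → 1
  0-0 → 0
  1-1 → 0
  0-1 → 1 (borrow)
  1-0-1 → 0
  1-1 → 0
  0-1 → 1 (borrow)
  1-1-1 → 1 (borrow)
  1-1-1 → 1 (borrow)
  1-1-1 → 1 (borrow)
  0-0-1 → 1 (borrow)
  1-0-1 → 0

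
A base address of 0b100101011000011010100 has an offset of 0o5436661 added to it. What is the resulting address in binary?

0o5436661 = 0b101100011110110110001 in binary.
Add column by column in base 2, right to left:
  0+1 = 1
  0+0 = 0
  1+0 = 1
  0+0 = 0
  1+1 = 0 carry 1
  0+1+1 = 0 carry 1
  1+0+1 = 0 carry 1
  1+1+1 = 1 carry 1
  0+1+1 = 0 carry 1
  0+0+1 = 1
  0+1 = 1
  0+1 = 1
  1+1 = 0 carry 1
  1+1+1 = 1 carry 1
  0+0+1 = 1
  1+0 = 1
  0+0 = 0
  1+1 = 0 carry 1
  0+1+1 = 0 carry 1
  0+0+1 = 1
  1+1 = 0 carry 1
  final carry 1

0b1010001110111010000101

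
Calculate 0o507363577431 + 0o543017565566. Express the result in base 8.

0o1252403365217

Add column by column in base 8, right to left:
  1+6 = 7
  3+6 = 1 carry 1
  4+5+1 = 2 carry 1
  7+5+1 = 5 carry 1
  7+6+1 = 6 carry 1
  5+5+1 = 3 carry 1
  3+7+1 = 3 carry 1
  6+1+1 = 0 carry 1
  3+0+1 = 4
  7+3 = 2 carry 1
  0+4+1 = 5
  5+5 = 2 carry 1
  final carry 1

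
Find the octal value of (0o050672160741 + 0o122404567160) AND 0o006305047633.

Add column by column in base 8, right to left:
  1+0 = 1
  4+6 = 2 carry 1
  7+1+1 = 1 carry 1
  0+7+1 = 0 carry 1
  6+6+1 = 5 carry 1
  1+5+1 = 7
  2+4 = 6
  7+0 = 7
  6+4 = 2 carry 1
  0+2+1 = 3
  5+2 = 7
  0+1 = 1
Sum = 0o173276750121; now AND with 0o006305047633:
  1&0=0, 7&0=0, 3&6=2, 2&3=2, 7&0=0, 6&5=4, 7&0=0, 5&4=4, 0&7=0, 1&6=0, 2&3=2, 1&3=1

0o2204040021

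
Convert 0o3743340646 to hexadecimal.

0x1F8DC1A6

Each octal digit is 3 bits: 3=011 7=111 4=100 3=011 3=011 4=100 0=000 6=110 4=100 6=110.
Group the bits into nibbles: 0001 1111 1000 1101 1100 0001 1010 0110 → 1F8DC1A6.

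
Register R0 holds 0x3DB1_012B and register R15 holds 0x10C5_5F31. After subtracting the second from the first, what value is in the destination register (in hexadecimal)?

0x2CEBA1FA

Subtract column by column in base 16:
  B-1 → A
  2-3 → F (borrow)
  1-F-1 → 1 (borrow)
  0-5-1 → A (borrow)
  1-5-1 → B (borrow)
  B-C-1 → E (borrow)
  D-0-1 → C
  3-1 → 2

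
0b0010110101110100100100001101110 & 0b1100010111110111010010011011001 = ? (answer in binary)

0b0000010101110100000000001001000

AND bit by bit (1 only where both bits are 1):
  0010110101110100100100001101110
& 1100010111110111010010011011001
= 0000010101110100000000001001000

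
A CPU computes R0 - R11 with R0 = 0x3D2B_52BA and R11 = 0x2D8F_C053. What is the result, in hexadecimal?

Subtract column by column in base 16:
  A-3 → 7
  B-5 → 6
  2-0 → 2
  5-C → 9 (borrow)
  B-F-1 → B (borrow)
  2-8-1 → 9 (borrow)
  D-D-1 → F (borrow)
  3-2-1 → 0

0xF9B9267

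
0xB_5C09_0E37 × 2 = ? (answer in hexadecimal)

0x16B8121C6E

Multiply each base-16 digit by 2, carrying:
  7×2 = 14 → write E
  3×2 = 6 → write 6
  E×2 = 28 → write C carry 1
  0×2+1 = 1 → write 1
  9×2 = 18 → write 2 carry 1
  0×2+1 = 1 → write 1
  C×2 = 24 → write 8 carry 1
  5×2+1 = 11 → write B
  B×2 = 22 → write 6 carry 1
  remaining carry: 1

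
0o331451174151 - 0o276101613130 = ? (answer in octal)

0o33347361021

Subtract column by column in base 8:
  1-0 → 1
  5-3 → 2
  1-1 → 0
  4-3 → 1
  7-1 → 6
  1-6 → 3 (borrow)
  1-1-1 → 7 (borrow)
  5-0-1 → 4
  4-1 → 3
  1-6 → 3 (borrow)
  3-7-1 → 3 (borrow)
  3-2-1 → 0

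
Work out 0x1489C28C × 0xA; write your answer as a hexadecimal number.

0xCD619978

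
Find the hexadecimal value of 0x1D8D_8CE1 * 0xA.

Multiply each base-16 digit by 10, carrying:
  1×10 = 10 → write A
  E×10 = 140 → write C carry 8
  C×10+8 = 128 → write 0 carry 8
  8×10+8 = 88 → write 8 carry 5
  D×10+5 = 135 → write 7 carry 8
  8×10+8 = 88 → write 8 carry 5
  D×10+5 = 135 → write 7 carry 8
  1×10+8 = 18 → write 2 carry 1
  remaining carry: 1

0x1278780CA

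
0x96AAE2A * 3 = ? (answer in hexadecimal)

Multiply each base-16 digit by 3, carrying:
  A×3 = 30 → write E carry 1
  2×3+1 = 7 → write 7
  E×3 = 42 → write A carry 2
  A×3+2 = 32 → write 0 carry 2
  A×3+2 = 32 → write 0 carry 2
  6×3+2 = 20 → write 4 carry 1
  9×3+1 = 28 → write C carry 1
  remaining carry: 1

0x1C400A7E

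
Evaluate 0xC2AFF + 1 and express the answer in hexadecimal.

0xC2B00

The trailing 2 digits are F (max in base 16), so adding 1 cascades: they roll to 0 and the next digit up increments.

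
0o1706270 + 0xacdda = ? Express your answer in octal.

0xacdda = 0o2546732 in octal.
Add column by column in base 8, right to left:
  0+2 = 2
  7+3 = 2 carry 1
  2+7+1 = 2 carry 1
  6+6+1 = 5 carry 1
  0+4+1 = 5
  7+5 = 4 carry 1
  1+2+1 = 4

0o4455222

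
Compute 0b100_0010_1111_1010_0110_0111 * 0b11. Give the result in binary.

0b110010001110111100110101

Multiply each base-2 digit by 3, carrying:
  1×3 = 3 → write 1 carry 1
  1×3+1 = 4 → write 0 carry 2
  1×3+2 = 5 → write 1 carry 2
  0×3+2 = 2 → write 0 carry 1
  0×3+1 = 1 → write 1
  1×3 = 3 → write 1 carry 1
  1×3+1 = 4 → write 0 carry 2
  0×3+2 = 2 → write 0 carry 1
  0×3+1 = 1 → write 1
  1×3 = 3 → write 1 carry 1
  0×3+1 = 1 → write 1
  1×3 = 3 → write 1 carry 1
  1×3+1 = 4 → write 0 carry 2
  1×3+2 = 5 → write 1 carry 2
  1×3+2 = 5 → write 1 carry 2
  1×3+2 = 5 → write 1 carry 2
  0×3+2 = 2 → write 0 carry 1
  1×3+1 = 4 → write 0 carry 2
  0×3+2 = 2 → write 0 carry 1
  0×3+1 = 1 → write 1
  0×3 = 0 → write 0
  0×3 = 0 → write 0
  1×3 = 3 → write 1 carry 1
  remaining carry: 1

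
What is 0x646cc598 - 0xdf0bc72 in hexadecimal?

Subtract column by column in base 16:
  8-2 → 6
  9-7 → 2
  5-c → 9 (borrow)
  c-b-1 → 0
  c-0 → c
  6-f → 7 (borrow)
  4-d-1 → 6 (borrow)
  6-0-1 → 5

0x567c0926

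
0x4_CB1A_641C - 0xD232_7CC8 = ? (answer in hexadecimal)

Subtract column by column in base 16:
  C-8 → 4
  1-C → 5 (borrow)
  4-C-1 → 7 (borrow)
  6-7-1 → E (borrow)
  A-2-1 → 7
  1-3 → E (borrow)
  B-2-1 → 8
  C-D → F (borrow)
  4-0-1 → 3

0x3F8E7E754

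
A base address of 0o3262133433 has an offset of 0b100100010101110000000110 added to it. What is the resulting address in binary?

0b11011010110100001001100100001

0o3262133433 = 0b11010110010001011011100011011 in binary.
Add column by column in base 2, right to left:
  1+0 = 1
  1+1 = 0 carry 1
  0+1+1 = 0 carry 1
  1+0+1 = 0 carry 1
  1+0+1 = 0 carry 1
  0+0+1 = 1
  0+0 = 0
  0+0 = 0
  1+0 = 1
  1+0 = 1
  1+1 = 0 carry 1
  0+1+1 = 0 carry 1
  1+1+1 = 1 carry 1
  1+0+1 = 0 carry 1
  0+1+1 = 0 carry 1
  1+0+1 = 0 carry 1
  0+1+1 = 0 carry 1
  0+0+1 = 1
  0+0 = 0
  1+0 = 1
  0+1 = 1
  0+0 = 0
  1+0 = 1
  1+1 = 0 carry 1
  0+0+1 = 1
  1+0 = 1
  0+0 = 0
  1+0 = 1
  1+0 = 1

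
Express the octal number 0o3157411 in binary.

0b11001101111100001001

Each octal digit is 3 bits: 3=011 1=001 5=101 7=111 4=100 1=001 1=001.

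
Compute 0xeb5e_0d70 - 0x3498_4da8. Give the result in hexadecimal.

Subtract column by column in base 16:
  0-8 → 8 (borrow)
  7-a-1 → c (borrow)
  d-d-1 → f (borrow)
  0-4-1 → b (borrow)
  e-8-1 → 5
  5-9 → c (borrow)
  b-4-1 → 6
  e-3 → b

0xb6c5bfc8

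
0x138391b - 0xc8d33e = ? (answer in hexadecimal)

Subtract column by column in base 16:
  b-e → d (borrow)
  1-3-1 → d (borrow)
  9-3-1 → 5
  3-d → 6 (borrow)
  8-8-1 → f (borrow)
  3-c-1 → 6 (borrow)
  1-0-1 → 0

0x6f65dd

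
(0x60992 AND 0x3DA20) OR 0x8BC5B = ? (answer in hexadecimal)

0xABC5B

0x60992 AND 0x3DA20 = 0x20800.
Then OR with 0x8BC5B.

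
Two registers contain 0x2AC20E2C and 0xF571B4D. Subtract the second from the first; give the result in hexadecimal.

Subtract column by column in base 16:
  C-D → F (borrow)
  2-4-1 → D (borrow)
  E-B-1 → 2
  0-1 → F (borrow)
  2-7-1 → A (borrow)
  C-5-1 → 6
  A-F → B (borrow)
  2-0-1 → 1

0x1B6AF2DF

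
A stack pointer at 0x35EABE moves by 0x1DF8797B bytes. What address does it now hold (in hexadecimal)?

0x1E2E6439

Add column by column in base 16, right to left:
  E+B = 9 carry 1
  B+7+1 = 3 carry 1
  A+9+1 = 4 carry 1
  E+7+1 = 6 carry 1
  5+8+1 = E
  3+F = 2 carry 1
  0+D+1 = E
  0+1 = 1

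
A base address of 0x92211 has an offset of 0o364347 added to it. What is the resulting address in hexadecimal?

0xB0AF8

0o364347 = 0x1E8E7 in hexadecimal.
Add column by column in base 16, right to left:
  1+7 = 8
  1+E = F
  2+8 = A
  2+E = 0 carry 1
  9+1+1 = B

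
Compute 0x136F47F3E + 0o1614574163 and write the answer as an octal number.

0x136F47F3E = 0o46675077476 in octal.
Add column by column in base 8, right to left:
  6+3 = 1 carry 1
  7+6+1 = 6 carry 1
  4+1+1 = 6
  7+4 = 3 carry 1
  7+7+1 = 7 carry 1
  0+5+1 = 6
  5+4 = 1 carry 1
  7+1+1 = 1 carry 1
  6+6+1 = 5 carry 1
  6+1+1 = 0 carry 1
  4+0+1 = 5

0o50511673661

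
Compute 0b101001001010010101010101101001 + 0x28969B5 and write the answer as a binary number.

0b101011101100101011111100011110

0x28969B5 = 0b10100010010110100110110101 in binary.
Add column by column in base 2, right to left:
  1+1 = 0 carry 1
  0+0+1 = 1
  0+1 = 1
  1+0 = 1
  0+1 = 1
  1+1 = 0 carry 1
  1+0+1 = 0 carry 1
  0+1+1 = 0 carry 1
  1+1+1 = 1 carry 1
  0+0+1 = 1
  1+0 = 1
  0+1 = 1
  1+0 = 1
  0+1 = 1
  1+1 = 0 carry 1
  0+0+1 = 1
  1+1 = 0 carry 1
  0+0+1 = 1
  0+0 = 0
  1+1 = 0 carry 1
  0+0+1 = 1
  1+0 = 1
  0+0 = 0
  0+1 = 1
  1+0 = 1
  0+1 = 1
  0+0 = 0
  1+0 = 1
  0+0 = 0
  1+0 = 1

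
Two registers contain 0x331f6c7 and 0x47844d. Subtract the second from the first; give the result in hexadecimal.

Subtract column by column in base 16:
  7-d → a (borrow)
  c-4-1 → 7
  6-4 → 2
  f-8 → 7
  1-7 → a (borrow)
  3-4-1 → e (borrow)
  3-0-1 → 2

0x2ea727a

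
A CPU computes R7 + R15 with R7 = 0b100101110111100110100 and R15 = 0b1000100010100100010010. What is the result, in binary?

0b1101010001100001000110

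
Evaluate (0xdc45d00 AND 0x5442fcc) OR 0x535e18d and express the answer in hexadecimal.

0x575ed8d

0xdc45d00 AND 0x5442fcc = 0x5440d00.
Then OR with 0x535e18d.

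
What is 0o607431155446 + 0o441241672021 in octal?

Add column by column in base 8, right to left:
  6+1 = 7
  4+2 = 6
  4+0 = 4
  5+2 = 7
  5+7 = 4 carry 1
  1+6+1 = 0 carry 1
  1+1+1 = 3
  3+4 = 7
  4+2 = 6
  7+1 = 0 carry 1
  0+4+1 = 5
  6+4 = 2 carry 1
  final carry 1

0o1250673047467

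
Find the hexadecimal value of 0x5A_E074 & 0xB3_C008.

AND each hex digit independently (no carries):
  5&B=1, A&3=2, E&C=C, 0&0=0, 7&0=0, 4&8=0

0x12C000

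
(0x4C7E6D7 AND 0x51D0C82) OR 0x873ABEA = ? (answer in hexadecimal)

0xC77AFEA

0x4C7E6D7 AND 0x51D0C82 = 0x4050482.
Then OR with 0x873ABEA.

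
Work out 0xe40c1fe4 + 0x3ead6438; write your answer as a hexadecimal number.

Add column by column in base 16, right to left:
  4+8 = c
  e+3 = 1 carry 1
  f+4+1 = 4 carry 1
  1+6+1 = 8
  c+d = 9 carry 1
  0+a+1 = b
  4+e = 2 carry 1
  e+3+1 = 2 carry 1
  final carry 1

0x122b9841c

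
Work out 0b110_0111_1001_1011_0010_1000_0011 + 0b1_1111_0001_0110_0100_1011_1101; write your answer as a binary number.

0b1000011010110001011101000000

Add column by column in base 2, right to left:
  1+1 = 0 carry 1
  1+0+1 = 0 carry 1
  0+1+1 = 0 carry 1
  0+1+1 = 0 carry 1
  0+1+1 = 0 carry 1
  0+1+1 = 0 carry 1
  0+0+1 = 1
  1+1 = 0 carry 1
  0+0+1 = 1
  1+0 = 1
  0+1 = 1
  0+0 = 0
  1+0 = 1
  1+1 = 0 carry 1
  0+1+1 = 0 carry 1
  1+0+1 = 0 carry 1
  1+1+1 = 1 carry 1
  0+0+1 = 1
  0+0 = 0
  1+0 = 1
  1+1 = 0 carry 1
  1+1+1 = 1 carry 1
  1+1+1 = 1 carry 1
  0+1+1 = 0 carry 1
  0+1+1 = 0 carry 1
  1+0+1 = 0 carry 1
  1+0+1 = 0 carry 1
  final carry 1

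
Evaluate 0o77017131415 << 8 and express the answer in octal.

0o37407454606400

8 bits is not a whole number of base-8 digits; in binary: 111111000001111001011001100001101 << 8 = 11111100000111100101100110000110100000000.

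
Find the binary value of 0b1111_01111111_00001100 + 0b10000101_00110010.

0b100000000010000111110

Add column by column in base 2, right to left:
  0+0 = 0
  0+1 = 1
  1+0 = 1
  1+0 = 1
  0+1 = 1
  0+1 = 1
  0+0 = 0
  0+0 = 0
  1+1 = 0 carry 1
  1+0+1 = 0 carry 1
  1+1+1 = 1 carry 1
  1+0+1 = 0 carry 1
  1+0+1 = 0 carry 1
  1+0+1 = 0 carry 1
  1+0+1 = 0 carry 1
  0+1+1 = 0 carry 1
  1+0+1 = 0 carry 1
  1+0+1 = 0 carry 1
  1+0+1 = 0 carry 1
  1+0+1 = 0 carry 1
  final carry 1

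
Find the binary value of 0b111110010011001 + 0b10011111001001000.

0b11011101011100001

Add column by column in base 2, right to left:
  1+0 = 1
  0+0 = 0
  0+0 = 0
  1+1 = 0 carry 1
  1+0+1 = 0 carry 1
  0+0+1 = 1
  0+1 = 1
  1+0 = 1
  0+0 = 0
  0+1 = 1
  1+1 = 0 carry 1
  1+1+1 = 1 carry 1
  1+1+1 = 1 carry 1
  1+1+1 = 1 carry 1
  1+0+1 = 0 carry 1
  0+0+1 = 1
  0+1 = 1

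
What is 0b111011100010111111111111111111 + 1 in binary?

0b111011100011000000000000000000

The trailing 18 digits are 1 (max in base 2), so adding 1 cascades: they roll to 0 and the next digit up increments.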